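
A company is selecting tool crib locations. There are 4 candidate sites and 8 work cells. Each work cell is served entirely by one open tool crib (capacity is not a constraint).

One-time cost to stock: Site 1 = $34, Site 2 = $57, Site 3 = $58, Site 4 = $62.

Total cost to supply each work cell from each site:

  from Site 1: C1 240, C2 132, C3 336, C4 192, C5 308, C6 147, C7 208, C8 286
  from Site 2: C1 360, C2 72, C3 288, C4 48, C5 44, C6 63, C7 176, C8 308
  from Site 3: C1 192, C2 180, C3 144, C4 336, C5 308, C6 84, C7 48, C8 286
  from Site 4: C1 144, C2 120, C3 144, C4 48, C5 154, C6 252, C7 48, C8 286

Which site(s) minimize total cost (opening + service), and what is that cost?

For any fixed open set, each work cell goes to its cheapest open site; total = fixed + service.
{Site 2, Site 4}: C1→Site 4 144, C2→Site 2 72, C3→Site 4 144, C4→Site 2 48, C5→Site 2 44, C6→Site 2 63, C7→Site 4 48, C8→Site 4 286. Service 849; fixed 119; total 968.
{Site 1, Site 2, Site 4}: C1→Site 4 144, C2→Site 2 72, C3→Site 4 144, C4→Site 2 48, C5→Site 2 44, C6→Site 2 63, C7→Site 4 48, C8→Site 1 286. Service 849; fixed 153; total 1002.
{Site 2, Site 3}: service 897 + fixed 115 = 1012
{Site 1, Site 2, Site 3, Site 4}: service 849 + fixed 211 = 1060
No other subset beats 968.

Open Site 2 and Site 4; minimum total cost 968.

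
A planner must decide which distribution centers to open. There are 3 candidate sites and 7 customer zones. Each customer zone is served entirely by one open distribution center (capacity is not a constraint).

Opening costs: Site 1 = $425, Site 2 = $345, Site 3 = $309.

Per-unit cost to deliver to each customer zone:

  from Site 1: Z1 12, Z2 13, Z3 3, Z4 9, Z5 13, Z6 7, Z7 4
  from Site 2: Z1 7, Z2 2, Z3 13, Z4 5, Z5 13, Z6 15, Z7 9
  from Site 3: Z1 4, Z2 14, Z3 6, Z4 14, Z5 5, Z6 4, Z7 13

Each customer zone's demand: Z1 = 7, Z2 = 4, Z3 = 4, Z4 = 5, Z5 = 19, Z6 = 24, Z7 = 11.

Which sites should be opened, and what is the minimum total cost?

For any fixed open set, each customer zone goes to its cheapest open site; total = fixed + service.
{Site 3}: Z1→Site 3 4·7=28, Z2→Site 3 14·4=56, Z3→Site 3 6·4=24, Z4→Site 3 14·5=70, Z5→Site 3 5·19=95, Z6→Site 3 4·24=96, Z7→Site 3 13·11=143. Service 512; fixed 309; total 821.
{Site 2, Site 3}: Z1→Site 3 4·7=28, Z2→Site 2 2·4=8, Z3→Site 3 6·4=24, Z4→Site 2 5·5=25, Z5→Site 3 5·19=95, Z6→Site 3 4·24=96, Z7→Site 2 9·11=99. Service 375; fixed 654; total 1029.
{Site 1}: Z1→Site 1 12·7=84, Z2→Site 1 13·4=52, Z3→Site 1 3·4=12, Z4→Site 1 9·5=45, Z5→Site 1 13·19=247, Z6→Site 1 7·24=168, Z7→Site 1 4·11=44. Service 652; fixed 425; total 1077.
{Site 1, Site 2, Site 3}: service 308 + fixed 1079 = 1387
(All 7 nonempty subsets were checked; Site 3 only is lowest.)

Open Site 3 only; minimum total cost 821.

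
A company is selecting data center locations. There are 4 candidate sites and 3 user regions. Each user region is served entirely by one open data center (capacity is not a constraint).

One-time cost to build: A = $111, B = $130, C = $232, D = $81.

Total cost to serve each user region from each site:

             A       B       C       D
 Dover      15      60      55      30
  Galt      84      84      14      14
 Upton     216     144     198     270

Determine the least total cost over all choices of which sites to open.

For any fixed open set, each user region goes to its cheapest open site; total = fixed + service.
{D}: Dover→D 30, Galt→D 14, Upton→D 270. Service 314; fixed 81; total 395.
{B, D}: Dover→D 30, Galt→D 14, Upton→B 144. Service 188; fixed 211; total 399.
{B}: service 288 + fixed 130 = 418
{A, B, C, D}: service 173 + fixed 554 = 727
No other subset beats 395.

Minimum total cost: 395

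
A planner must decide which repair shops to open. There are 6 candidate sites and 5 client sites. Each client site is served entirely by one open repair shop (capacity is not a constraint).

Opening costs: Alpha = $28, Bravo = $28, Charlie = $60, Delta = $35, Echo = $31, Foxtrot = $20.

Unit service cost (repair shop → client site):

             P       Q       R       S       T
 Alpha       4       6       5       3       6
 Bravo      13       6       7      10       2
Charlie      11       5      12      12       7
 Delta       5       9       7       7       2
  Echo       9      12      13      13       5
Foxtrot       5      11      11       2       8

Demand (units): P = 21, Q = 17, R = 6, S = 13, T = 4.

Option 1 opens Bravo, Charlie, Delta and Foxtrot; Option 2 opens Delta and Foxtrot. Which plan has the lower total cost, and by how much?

Option 1: {Bravo, Charlie, Delta, Foxtrot}: P→Delta 5·21=105, Q→Charlie 5·17=85, R→Bravo 7·6=42, S→Foxtrot 2·13=26, T→Bravo 2·4=8. Service 266; fixed 143; total 409.
Option 2: {Delta, Foxtrot}: P→Delta 5·21=105, Q→Delta 9·17=153, R→Delta 7·6=42, S→Foxtrot 2·13=26, T→Delta 2·4=8. Service 334; fixed 55; total 389.
Difference: |409 − 389| = 20.

Option 2 is cheaper by 20.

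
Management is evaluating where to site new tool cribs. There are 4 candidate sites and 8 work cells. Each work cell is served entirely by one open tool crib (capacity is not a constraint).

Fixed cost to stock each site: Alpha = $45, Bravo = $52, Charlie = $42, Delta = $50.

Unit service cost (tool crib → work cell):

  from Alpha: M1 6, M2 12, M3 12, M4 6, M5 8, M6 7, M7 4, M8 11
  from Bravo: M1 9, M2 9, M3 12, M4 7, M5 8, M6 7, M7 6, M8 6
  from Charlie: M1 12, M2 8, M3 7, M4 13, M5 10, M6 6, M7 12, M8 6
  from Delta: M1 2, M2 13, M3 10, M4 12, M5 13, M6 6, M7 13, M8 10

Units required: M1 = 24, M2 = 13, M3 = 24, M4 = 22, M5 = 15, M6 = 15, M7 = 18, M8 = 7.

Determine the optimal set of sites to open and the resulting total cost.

Open Alpha, Charlie and Delta; minimum total cost 913.

For any fixed open set, each work cell goes to its cheapest open site; total = fixed + service.
{Alpha, Charlie, Delta}: M1→Delta 2·24=48, M2→Charlie 8·13=104, M3→Charlie 7·24=168, M4→Alpha 6·22=132, M5→Alpha 8·15=120, M6→Charlie 6·15=90, M7→Alpha 4·18=72, M8→Charlie 6·7=42. Service 776; fixed 137; total 913.
{Alpha, Charlie}: service 872 + fixed 87 = 959
{Alpha, Bravo, Charlie, Delta}: M1→Delta 2·24=48, M2→Charlie 8·13=104, M3→Charlie 7·24=168, M4→Alpha 6·22=132, M5→Alpha 8·15=120, M6→Charlie 6·15=90, M7→Alpha 4·18=72, M8→Bravo 6·7=42. Service 776; fixed 189; total 965.
{Charlie}: M1→Charlie 12·24=288, M2→Charlie 8·13=104, M3→Charlie 7·24=168, M4→Charlie 13·22=286, M5→Charlie 10·15=150, M6→Charlie 6·15=90, M7→Charlie 12·18=216, M8→Charlie 6·7=42. Service 1344; fixed 42; total 1386.
(All 15 nonempty subsets were checked; Alpha, Charlie and Delta is lowest.)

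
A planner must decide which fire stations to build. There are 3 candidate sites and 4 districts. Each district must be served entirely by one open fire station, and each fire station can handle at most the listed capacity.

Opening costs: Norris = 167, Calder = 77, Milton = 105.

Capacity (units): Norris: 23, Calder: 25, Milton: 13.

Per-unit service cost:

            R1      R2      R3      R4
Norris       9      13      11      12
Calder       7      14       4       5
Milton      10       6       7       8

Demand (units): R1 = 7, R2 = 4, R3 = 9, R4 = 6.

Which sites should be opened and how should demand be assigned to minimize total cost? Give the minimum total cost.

Minimum total cost: 321

Open {Calder, Milton}: R1→Calder 7·7=49, R2→Milton 6·4=24, R3→Calder 4·9=36, R4→Calder 5·6=30.
Loads: Calder carries 22/25, Milton carries 4/13. Service 139; fixed 182; total 321.
Next best feasible plan costs 339.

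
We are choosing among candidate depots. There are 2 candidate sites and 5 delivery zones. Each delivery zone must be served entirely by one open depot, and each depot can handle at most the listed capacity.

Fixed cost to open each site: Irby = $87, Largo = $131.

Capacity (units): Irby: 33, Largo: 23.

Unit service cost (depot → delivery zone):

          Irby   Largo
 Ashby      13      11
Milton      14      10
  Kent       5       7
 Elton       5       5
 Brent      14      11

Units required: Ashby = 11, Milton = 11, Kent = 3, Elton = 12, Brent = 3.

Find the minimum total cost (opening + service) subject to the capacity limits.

Minimum total cost: 566

Open {Irby, Largo}: Ashby→Largo 11·11=121, Milton→Largo 10·11=110, Kent→Irby 5·3=15, Elton→Irby 5·12=60, Brent→Irby 14·3=42.
Loads: Irby carries 18/33, Largo carries 22/23. Service 348; fixed 218; total 566.
Next best feasible plan costs 579.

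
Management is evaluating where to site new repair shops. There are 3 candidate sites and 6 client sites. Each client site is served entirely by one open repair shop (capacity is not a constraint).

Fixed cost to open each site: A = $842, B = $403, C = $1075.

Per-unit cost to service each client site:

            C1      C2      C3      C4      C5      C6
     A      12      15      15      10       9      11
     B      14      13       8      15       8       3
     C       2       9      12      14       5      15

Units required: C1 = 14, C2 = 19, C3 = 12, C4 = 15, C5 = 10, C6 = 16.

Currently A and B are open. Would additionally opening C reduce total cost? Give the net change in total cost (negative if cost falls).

Current service cost with {A, B}: 789.
Adding C: each client site re-picks its cheapest; new service cost 543, saving 246.
Extra fixed cost: 1075. Net change = 1075 − 246 = 829.
(Totals: 2034 → 2863.)

No — net change +829 (cost rises by 829).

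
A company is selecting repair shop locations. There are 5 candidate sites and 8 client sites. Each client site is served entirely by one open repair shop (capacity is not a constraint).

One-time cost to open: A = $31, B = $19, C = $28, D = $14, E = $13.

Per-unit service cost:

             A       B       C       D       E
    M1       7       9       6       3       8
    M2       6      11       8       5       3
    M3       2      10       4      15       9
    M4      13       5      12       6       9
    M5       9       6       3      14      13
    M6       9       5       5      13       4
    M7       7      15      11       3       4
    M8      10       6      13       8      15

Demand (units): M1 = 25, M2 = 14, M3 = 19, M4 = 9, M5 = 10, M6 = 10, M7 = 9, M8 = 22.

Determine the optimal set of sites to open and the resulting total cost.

Open A, B, C, D and E; minimum total cost 534.

For any fixed open set, each client site goes to its cheapest open site; total = fixed + service.
{A, B, C, D, E}: M1→D 3·25=75, M2→E 3·14=42, M3→A 2·19=38, M4→B 5·9=45, M5→C 3·10=30, M6→E 4·10=40, M7→D 3·9=27, M8→B 6·22=132. Service 429; fixed 105; total 534.
{A, B, D, E}: M1→D 3·25=75, M2→E 3·14=42, M3→A 2·19=38, M4→B 5·9=45, M5→B 6·10=60, M6→E 4·10=40, M7→D 3·9=27, M8→B 6·22=132. Service 459; fixed 77; total 536.
{B, C, D, E}: M1→D 3·25=75, M2→E 3·14=42, M3→C 4·19=76, M4→B 5·9=45, M5→C 3·10=30, M6→E 4·10=40, M7→D 3·9=27, M8→B 6·22=132. Service 467; fixed 74; total 541.
{E}: M1→E 8·25=200, M2→E 3·14=42, M3→E 9·19=171, M4→E 9·9=81, M5→E 13·10=130, M6→E 4·10=40, M7→E 4·9=36, M8→E 15·22=330. Service 1030; fixed 13; total 1043.
No other subset beats 534.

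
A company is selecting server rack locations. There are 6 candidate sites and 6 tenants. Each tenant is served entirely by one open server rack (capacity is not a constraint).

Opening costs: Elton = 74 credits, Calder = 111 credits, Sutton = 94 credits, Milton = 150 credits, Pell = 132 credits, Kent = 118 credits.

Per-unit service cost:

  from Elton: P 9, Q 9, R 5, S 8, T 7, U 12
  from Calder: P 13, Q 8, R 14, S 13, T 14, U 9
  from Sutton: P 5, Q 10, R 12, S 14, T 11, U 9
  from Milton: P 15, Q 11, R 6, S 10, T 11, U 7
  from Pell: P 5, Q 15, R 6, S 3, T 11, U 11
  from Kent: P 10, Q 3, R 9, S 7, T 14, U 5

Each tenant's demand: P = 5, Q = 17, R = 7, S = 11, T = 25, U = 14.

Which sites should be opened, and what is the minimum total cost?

Open Elton and Kent; minimum total cost 645.

For any fixed open set, each tenant goes to its cheapest open site; total = fixed + service.
{Elton, Kent}: P→Elton 9·5=45, Q→Kent 3·17=51, R→Elton 5·7=35, S→Kent 7·11=77, T→Elton 7·25=175, U→Kent 5·14=70. Service 453; fixed 192; total 645.
{Elton, Pell, Kent}: service 389 + fixed 324 = 713
{Elton, Sutton, Kent}: service 433 + fixed 286 = 719
{Elton, Calder, Sutton, Milton, Pell, Kent}: service 389 + fixed 679 = 1068
No other subset beats 645.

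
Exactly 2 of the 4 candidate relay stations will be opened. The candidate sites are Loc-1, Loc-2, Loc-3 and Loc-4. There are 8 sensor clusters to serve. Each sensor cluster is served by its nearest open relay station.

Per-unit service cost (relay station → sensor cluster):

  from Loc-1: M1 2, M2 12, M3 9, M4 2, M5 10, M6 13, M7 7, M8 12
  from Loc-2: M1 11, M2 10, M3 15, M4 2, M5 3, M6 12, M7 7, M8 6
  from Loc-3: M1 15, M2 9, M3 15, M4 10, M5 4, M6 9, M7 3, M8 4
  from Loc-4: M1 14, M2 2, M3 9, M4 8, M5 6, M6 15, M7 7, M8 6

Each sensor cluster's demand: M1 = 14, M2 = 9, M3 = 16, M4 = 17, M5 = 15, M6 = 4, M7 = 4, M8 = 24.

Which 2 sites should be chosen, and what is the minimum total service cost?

With exactly 2 open, each sensor cluster uses its cheapest among the chosen.
{Loc-1, Loc-3}: M1→Loc-1 2·14=28, M2→Loc-3 9·9=81, M3→Loc-1 9·16=144, M4→Loc-1 2·17=34, M5→Loc-3 4·15=60, M6→Loc-3 9·4=36, M7→Loc-3 3·4=12, M8→Loc-3 4·24=96. Service cost 491.
{Loc-1, Loc-4}: service cost 538
{Loc-1, Loc-2}: service cost 561
Among all 6 size-2 choices, {Loc-1, Loc-3} is lowest.

Choose Loc-1 and Loc-3; total service cost 491.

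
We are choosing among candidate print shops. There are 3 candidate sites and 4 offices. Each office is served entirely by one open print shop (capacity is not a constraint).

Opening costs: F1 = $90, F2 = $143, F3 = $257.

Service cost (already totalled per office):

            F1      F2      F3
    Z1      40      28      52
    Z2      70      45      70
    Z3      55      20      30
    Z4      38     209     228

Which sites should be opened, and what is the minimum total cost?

Open F1 only; minimum total cost 293.

For any fixed open set, each office goes to its cheapest open site; total = fixed + service.
{F1}: Z1→F1 40, Z2→F1 70, Z3→F1 55, Z4→F1 38. Service 203; fixed 90; total 293.
{F1, F2}: service 131 + fixed 233 = 364
{F2}: Z1→F2 28, Z2→F2 45, Z3→F2 20, Z4→F2 209. Service 302; fixed 143; total 445.
{F1, F2, F3}: service 131 + fixed 490 = 621
No other subset beats 293.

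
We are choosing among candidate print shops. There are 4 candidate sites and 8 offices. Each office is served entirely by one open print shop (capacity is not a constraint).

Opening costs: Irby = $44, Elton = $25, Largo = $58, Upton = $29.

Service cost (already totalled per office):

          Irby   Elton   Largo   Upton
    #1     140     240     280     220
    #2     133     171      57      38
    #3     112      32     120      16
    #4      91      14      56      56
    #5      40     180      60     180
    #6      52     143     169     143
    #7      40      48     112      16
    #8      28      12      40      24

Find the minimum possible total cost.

Minimum total cost: 426

For any fixed open set, each office goes to its cheapest open site; total = fixed + service.
{Irby, Elton, Upton}: #1→Irby 140, #2→Upton 38, #3→Upton 16, #4→Elton 14, #5→Irby 40, #6→Irby 52, #7→Upton 16, #8→Elton 12. Service 328; fixed 98; total 426.
{Irby, Upton}: service 382 + fixed 73 = 455
{Irby, Elton, Largo, Upton}: #1→Irby 140, #2→Upton 38, #3→Upton 16, #4→Elton 14, #5→Irby 40, #6→Irby 52, #7→Upton 16, #8→Elton 12. Service 328; fixed 156; total 484.
{Elton}: service 840 + fixed 25 = 865
No other subset beats 426.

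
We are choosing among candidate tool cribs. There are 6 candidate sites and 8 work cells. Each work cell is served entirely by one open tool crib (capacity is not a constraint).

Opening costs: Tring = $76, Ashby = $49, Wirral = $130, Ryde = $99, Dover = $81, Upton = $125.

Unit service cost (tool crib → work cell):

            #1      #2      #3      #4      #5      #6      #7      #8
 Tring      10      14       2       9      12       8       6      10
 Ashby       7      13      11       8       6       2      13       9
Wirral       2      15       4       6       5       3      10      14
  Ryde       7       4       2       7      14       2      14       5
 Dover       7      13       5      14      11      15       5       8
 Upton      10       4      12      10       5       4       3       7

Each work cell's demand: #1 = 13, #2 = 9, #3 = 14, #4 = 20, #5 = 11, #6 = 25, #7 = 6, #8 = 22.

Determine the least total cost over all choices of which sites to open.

For any fixed open set, each work cell goes to its cheapest open site; total = fixed + service.
{Wirral, Ryde}: #1→Wirral 2·13=26, #2→Ryde 4·9=36, #3→Ryde 2·14=28, #4→Wirral 6·20=120, #5→Wirral 5·11=55, #6→Ryde 2·25=50, #7→Wirral 10·6=60, #8→Ryde 5·22=110. Service 485; fixed 229; total 714.
{Ashby, Ryde}: #1→Ashby 7·13=91, #2→Ryde 4·9=36, #3→Ryde 2·14=28, #4→Ryde 7·20=140, #5→Ashby 6·11=66, #6→Ashby 2·25=50, #7→Ashby 13·6=78, #8→Ryde 5·22=110. Service 599; fixed 148; total 747.
{Ryde, Upton}: #1→Ryde 7·13=91, #2→Ryde 4·9=36, #3→Ryde 2·14=28, #4→Ryde 7·20=140, #5→Upton 5·11=55, #6→Ryde 2·25=50, #7→Upton 3·6=18, #8→Ryde 5·22=110. Service 528; fixed 224; total 752.
{Tring, Ashby, Wirral, Ryde, Dover, Upton}: service 443 + fixed 560 = 1003
No other subset beats 714.

Minimum total cost: 714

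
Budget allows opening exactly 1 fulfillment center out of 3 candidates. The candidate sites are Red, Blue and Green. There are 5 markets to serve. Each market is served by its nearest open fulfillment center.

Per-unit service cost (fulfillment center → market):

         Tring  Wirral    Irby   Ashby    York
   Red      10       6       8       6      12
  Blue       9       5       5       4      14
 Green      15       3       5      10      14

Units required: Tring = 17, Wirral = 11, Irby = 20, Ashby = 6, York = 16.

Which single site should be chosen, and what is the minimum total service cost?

With exactly 1 open, each market uses its cheapest among the chosen.
{Blue}: Tring→Blue 9·17=153, Wirral→Blue 5·11=55, Irby→Blue 5·20=100, Ashby→Blue 4·6=24, York→Blue 14·16=224. Service cost 556.
{Red}: service cost 624
{Green}: service cost 672
Among all 3 size-1 choices, {Blue} is lowest.

Choose Blue only; total service cost 556.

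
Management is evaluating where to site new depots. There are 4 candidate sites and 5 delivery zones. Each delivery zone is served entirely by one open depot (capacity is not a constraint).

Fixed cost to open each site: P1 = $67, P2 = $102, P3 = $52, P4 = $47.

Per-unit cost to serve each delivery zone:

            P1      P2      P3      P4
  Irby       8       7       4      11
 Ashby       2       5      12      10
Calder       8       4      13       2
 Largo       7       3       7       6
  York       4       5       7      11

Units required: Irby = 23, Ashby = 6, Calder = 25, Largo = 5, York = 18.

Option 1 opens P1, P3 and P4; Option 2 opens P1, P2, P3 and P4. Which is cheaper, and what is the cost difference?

Option 1 is cheaper by 87.

Option 1: {P1, P3, P4}: Irby→P3 4·23=92, Ashby→P1 2·6=12, Calder→P4 2·25=50, Largo→P4 6·5=30, York→P1 4·18=72. Service 256; fixed 166; total 422.
Option 2: {P1, P2, P3, P4}: Irby→P3 4·23=92, Ashby→P1 2·6=12, Calder→P4 2·25=50, Largo→P2 3·5=15, York→P1 4·18=72. Service 241; fixed 268; total 509.
Difference: |422 − 509| = 87.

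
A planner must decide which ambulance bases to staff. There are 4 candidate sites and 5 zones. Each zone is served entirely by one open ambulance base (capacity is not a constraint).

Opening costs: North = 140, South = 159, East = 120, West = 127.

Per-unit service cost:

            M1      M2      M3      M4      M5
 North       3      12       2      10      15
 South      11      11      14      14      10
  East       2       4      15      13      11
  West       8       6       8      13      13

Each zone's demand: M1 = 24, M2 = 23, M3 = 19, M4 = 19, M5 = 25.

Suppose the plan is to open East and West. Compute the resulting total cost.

Each zone is assigned to its cheapest site among the open ones.
{East, West}: M1→East 2·24=48, M2→East 4·23=92, M3→West 8·19=152, M4→East 13·19=247, M5→East 11·25=275. Service 814; fixed 247; total 1061.

Total cost: 1061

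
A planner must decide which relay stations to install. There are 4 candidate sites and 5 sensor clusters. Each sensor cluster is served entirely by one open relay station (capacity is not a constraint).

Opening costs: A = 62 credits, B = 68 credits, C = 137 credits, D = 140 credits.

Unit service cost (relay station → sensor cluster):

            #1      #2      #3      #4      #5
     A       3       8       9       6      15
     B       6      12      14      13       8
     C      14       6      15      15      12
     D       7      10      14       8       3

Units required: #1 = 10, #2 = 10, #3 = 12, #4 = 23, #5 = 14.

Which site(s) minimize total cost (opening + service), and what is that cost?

For any fixed open set, each sensor cluster goes to its cheapest open site; total = fixed + service.
{A, B}: #1→A 3·10=30, #2→A 8·10=80, #3→A 9·12=108, #4→A 6·23=138, #5→B 8·14=112. Service 468; fixed 130; total 598.
{A, D}: service 398 + fixed 202 = 600
{A}: #1→A 3·10=30, #2→A 8·10=80, #3→A 9·12=108, #4→A 6·23=138, #5→A 15·14=210. Service 566; fixed 62; total 628.
{A, B, C, D}: service 378 + fixed 407 = 785
(All 15 nonempty subsets were checked; A and B is lowest.)

Open A and B; minimum total cost 598.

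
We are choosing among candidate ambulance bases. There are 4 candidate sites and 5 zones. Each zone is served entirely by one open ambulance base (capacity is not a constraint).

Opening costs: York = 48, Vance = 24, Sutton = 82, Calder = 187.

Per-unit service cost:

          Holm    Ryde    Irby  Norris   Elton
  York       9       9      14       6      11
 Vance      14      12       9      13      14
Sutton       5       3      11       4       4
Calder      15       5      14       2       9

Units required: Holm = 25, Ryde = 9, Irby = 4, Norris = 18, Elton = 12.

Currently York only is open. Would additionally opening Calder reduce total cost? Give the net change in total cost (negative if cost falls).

No — net change +55 (cost rises by 55).

Current service cost with {York}: 602.
Adding Calder: each zone re-picks its cheapest; new service cost 470, saving 132.
Extra fixed cost: 187. Net change = 187 − 132 = 55.
(Totals: 650 → 705.)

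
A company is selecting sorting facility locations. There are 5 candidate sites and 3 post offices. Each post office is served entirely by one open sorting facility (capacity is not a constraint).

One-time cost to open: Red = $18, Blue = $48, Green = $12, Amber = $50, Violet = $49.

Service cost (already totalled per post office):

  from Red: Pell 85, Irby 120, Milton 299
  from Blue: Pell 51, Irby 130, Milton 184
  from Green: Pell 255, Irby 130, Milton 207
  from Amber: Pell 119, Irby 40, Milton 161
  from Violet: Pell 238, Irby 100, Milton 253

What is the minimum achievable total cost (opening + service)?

Minimum total cost: 350

For any fixed open set, each post office goes to its cheapest open site; total = fixed + service.
{Blue, Amber}: Pell→Blue 51, Irby→Amber 40, Milton→Amber 161. Service 252; fixed 98; total 350.
{Red, Amber}: Pell→Red 85, Irby→Amber 40, Milton→Amber 161. Service 286; fixed 68; total 354.
{Blue, Green, Amber}: Pell→Blue 51, Irby→Amber 40, Milton→Amber 161. Service 252; fixed 110; total 362.
{Red, Blue, Green, Amber, Violet}: service 252 + fixed 177 = 429
No other subset beats 350.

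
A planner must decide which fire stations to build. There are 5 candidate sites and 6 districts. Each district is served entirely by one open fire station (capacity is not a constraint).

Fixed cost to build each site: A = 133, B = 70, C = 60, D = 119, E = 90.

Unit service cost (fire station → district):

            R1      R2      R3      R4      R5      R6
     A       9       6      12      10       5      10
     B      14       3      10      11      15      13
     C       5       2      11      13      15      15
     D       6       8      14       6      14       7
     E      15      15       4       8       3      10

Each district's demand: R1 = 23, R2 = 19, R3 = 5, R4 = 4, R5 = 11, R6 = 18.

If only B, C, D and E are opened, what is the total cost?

Total cost: 695

Each district is assigned to its cheapest site among the open ones.
{B, C, D, E}: R1→C 5·23=115, R2→C 2·19=38, R3→E 4·5=20, R4→D 6·4=24, R5→E 3·11=33, R6→D 7·18=126. Service 356; fixed 339; total 695.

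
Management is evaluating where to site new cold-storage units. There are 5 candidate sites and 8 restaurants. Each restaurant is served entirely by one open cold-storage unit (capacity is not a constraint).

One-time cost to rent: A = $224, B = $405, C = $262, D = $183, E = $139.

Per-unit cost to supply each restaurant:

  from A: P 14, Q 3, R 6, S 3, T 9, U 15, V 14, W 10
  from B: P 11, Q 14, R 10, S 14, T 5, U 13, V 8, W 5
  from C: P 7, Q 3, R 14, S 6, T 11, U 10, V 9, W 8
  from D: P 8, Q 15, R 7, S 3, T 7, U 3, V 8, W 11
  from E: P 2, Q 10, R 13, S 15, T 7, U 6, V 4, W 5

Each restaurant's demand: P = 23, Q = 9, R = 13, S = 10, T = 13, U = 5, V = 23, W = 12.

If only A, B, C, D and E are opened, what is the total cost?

Each restaurant is assigned to its cheapest site among the open ones.
{A, B, C, D, E}: P→E 2·23=46, Q→A 3·9=27, R→A 6·13=78, S→A 3·10=30, T→B 5·13=65, U→D 3·5=15, V→E 4·23=92, W→B 5·12=60. Service 413; fixed 1213; total 1626.

Total cost: 1626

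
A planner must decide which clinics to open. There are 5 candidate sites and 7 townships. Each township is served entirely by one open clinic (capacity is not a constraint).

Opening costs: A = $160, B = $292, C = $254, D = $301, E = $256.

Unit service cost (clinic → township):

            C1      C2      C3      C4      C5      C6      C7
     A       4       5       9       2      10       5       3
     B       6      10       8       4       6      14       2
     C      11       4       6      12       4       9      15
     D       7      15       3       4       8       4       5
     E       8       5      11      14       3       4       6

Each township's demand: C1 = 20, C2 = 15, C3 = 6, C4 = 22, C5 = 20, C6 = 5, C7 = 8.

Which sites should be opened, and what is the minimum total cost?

Open A only; minimum total cost 662.

For any fixed open set, each township goes to its cheapest open site; total = fixed + service.
{A}: C1→A 4·20=80, C2→A 5·15=75, C3→A 9·6=54, C4→A 2·22=44, C5→A 10·20=200, C6→A 5·5=25, C7→A 3·8=24. Service 502; fixed 160; total 662.
{A, C}: service 349 + fixed 414 = 763
{A, E}: C1→A 4·20=80, C2→A 5·15=75, C3→A 9·6=54, C4→A 2·22=44, C5→E 3·20=60, C6→E 4·5=20, C7→A 3·8=24. Service 357; fixed 416; total 773.
{A, B, C, D, E}: service 298 + fixed 1263 = 1561
No other subset beats 662.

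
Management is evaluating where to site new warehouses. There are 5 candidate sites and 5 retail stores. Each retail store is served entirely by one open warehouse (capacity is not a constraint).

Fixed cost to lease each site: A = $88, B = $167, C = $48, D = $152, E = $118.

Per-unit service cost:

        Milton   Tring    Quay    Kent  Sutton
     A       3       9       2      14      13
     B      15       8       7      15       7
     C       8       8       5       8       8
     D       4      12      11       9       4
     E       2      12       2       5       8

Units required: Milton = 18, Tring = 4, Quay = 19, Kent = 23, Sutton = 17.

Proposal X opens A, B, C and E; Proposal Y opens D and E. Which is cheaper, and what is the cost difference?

Proposal Y is cheaper by 186.

Proposal X: {A, B, C, E}: Milton→E 2·18=36, Tring→B 8·4=32, Quay→A 2·19=38, Kent→E 5·23=115, Sutton→B 7·17=119. Service 340; fixed 421; total 761.
Proposal Y: {D, E}: Milton→E 2·18=36, Tring→D 12·4=48, Quay→E 2·19=38, Kent→E 5·23=115, Sutton→D 4·17=68. Service 305; fixed 270; total 575.
Difference: |761 − 575| = 186.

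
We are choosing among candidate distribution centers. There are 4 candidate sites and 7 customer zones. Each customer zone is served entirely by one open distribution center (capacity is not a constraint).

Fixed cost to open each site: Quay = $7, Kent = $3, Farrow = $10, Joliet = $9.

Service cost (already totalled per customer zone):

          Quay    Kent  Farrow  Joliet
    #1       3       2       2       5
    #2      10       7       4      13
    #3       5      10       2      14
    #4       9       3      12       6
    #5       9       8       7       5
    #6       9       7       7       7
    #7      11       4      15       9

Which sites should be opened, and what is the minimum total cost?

For any fixed open set, each customer zone goes to its cheapest open site; total = fixed + service.
{Kent, Farrow}: #1→Kent 2, #2→Farrow 4, #3→Farrow 2, #4→Kent 3, #5→Farrow 7, #6→Kent 7, #7→Kent 4. Service 29; fixed 13; total 42.
{Kent}: service 41 + fixed 3 = 44
{Quay, Kent}: service 36 + fixed 10 = 46
{Quay, Kent, Farrow, Joliet}: service 27 + fixed 29 = 56
(All 15 nonempty subsets were checked; Kent and Farrow is lowest.)

Open Kent and Farrow; minimum total cost 42.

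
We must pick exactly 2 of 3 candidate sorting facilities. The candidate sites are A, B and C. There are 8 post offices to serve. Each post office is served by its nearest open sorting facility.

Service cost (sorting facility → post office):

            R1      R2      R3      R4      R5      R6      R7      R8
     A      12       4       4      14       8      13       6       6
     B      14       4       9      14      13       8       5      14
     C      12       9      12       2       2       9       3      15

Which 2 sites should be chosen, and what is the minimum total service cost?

With exactly 2 open, each post office uses its cheapest among the chosen.
{A, C}: R1→A 12, R2→A 4, R3→A 4, R4→C 2, R5→C 2, R6→C 9, R7→C 3, R8→A 6. Service cost 42.
{B, C}: service cost 54
{A, B}: service cost 61
Among all 3 size-2 choices, {A, C} is lowest.

Choose A and C; total service cost 42.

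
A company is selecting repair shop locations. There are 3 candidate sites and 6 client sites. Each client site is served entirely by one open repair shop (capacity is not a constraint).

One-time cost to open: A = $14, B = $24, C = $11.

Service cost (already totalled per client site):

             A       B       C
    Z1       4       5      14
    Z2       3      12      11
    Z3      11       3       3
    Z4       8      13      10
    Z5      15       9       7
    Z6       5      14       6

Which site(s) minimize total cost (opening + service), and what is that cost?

For any fixed open set, each client site goes to its cheapest open site; total = fixed + service.
{A, C}: Z1→A 4, Z2→A 3, Z3→C 3, Z4→A 8, Z5→C 7, Z6→A 5. Service 30; fixed 25; total 55.
{A}: service 46 + fixed 14 = 60
{C}: Z1→C 14, Z2→C 11, Z3→C 3, Z4→C 10, Z5→C 7, Z6→C 6. Service 51; fixed 11; total 62.
{A, B, C}: service 30 + fixed 49 = 79
No other subset beats 55.

Open A and C; minimum total cost 55.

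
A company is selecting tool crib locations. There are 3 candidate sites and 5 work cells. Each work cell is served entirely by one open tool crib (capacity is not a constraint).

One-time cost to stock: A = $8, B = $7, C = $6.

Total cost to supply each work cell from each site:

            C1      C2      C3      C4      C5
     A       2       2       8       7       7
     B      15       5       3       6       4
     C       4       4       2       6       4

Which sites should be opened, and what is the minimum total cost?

Open C only; minimum total cost 26.

For any fixed open set, each work cell goes to its cheapest open site; total = fixed + service.
{C}: C1→C 4, C2→C 4, C3→C 2, C4→C 6, C5→C 4. Service 20; fixed 6; total 26.
{A, C}: service 16 + fixed 14 = 30
{A, B}: C1→A 2, C2→A 2, C3→B 3, C4→B 6, C5→B 4. Service 17; fixed 15; total 32.
{A, B, C}: service 16 + fixed 21 = 37
No other subset beats 26.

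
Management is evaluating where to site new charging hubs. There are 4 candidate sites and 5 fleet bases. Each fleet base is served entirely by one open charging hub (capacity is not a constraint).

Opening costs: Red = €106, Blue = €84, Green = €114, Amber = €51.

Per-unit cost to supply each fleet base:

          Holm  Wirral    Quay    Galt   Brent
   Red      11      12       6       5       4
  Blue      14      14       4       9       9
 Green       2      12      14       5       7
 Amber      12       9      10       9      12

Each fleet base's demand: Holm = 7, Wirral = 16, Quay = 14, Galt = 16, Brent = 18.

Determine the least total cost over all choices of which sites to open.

Minimum total cost: 611

For any fixed open set, each fleet base goes to its cheapest open site; total = fixed + service.
{Red}: Holm→Red 11·7=77, Wirral→Red 12·16=192, Quay→Red 6·14=84, Galt→Red 5·16=80, Brent→Red 4·18=72. Service 505; fixed 106; total 611.
{Red, Amber}: service 457 + fixed 157 = 614
{Red, Green}: service 442 + fixed 220 = 662
{Red, Blue, Green, Amber}: service 366 + fixed 355 = 721
No other subset beats 611.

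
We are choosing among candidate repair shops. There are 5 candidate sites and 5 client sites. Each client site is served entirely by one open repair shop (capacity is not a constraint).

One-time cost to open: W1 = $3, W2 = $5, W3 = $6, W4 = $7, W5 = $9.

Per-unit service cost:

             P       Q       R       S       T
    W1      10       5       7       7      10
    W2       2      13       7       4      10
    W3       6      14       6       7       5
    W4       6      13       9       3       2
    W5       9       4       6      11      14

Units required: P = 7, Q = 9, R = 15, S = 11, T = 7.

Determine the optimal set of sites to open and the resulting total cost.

Open W2, W4 and W5; minimum total cost 208.

For any fixed open set, each client site goes to its cheapest open site; total = fixed + service.
{W2, W4, W5}: P→W2 2·7=14, Q→W5 4·9=36, R→W5 6·15=90, S→W4 3·11=33, T→W4 2·7=14. Service 187; fixed 21; total 208.
{W1, W2, W4, W5}: service 187 + fixed 24 = 211
{W2, W3, W4, W5}: P→W2 2·7=14, Q→W5 4·9=36, R→W3 6·15=90, S→W4 3·11=33, T→W4 2·7=14. Service 187; fixed 27; total 214.
{W1, W2, W3, W4, W5}: service 187 + fixed 30 = 217
No other subset beats 208.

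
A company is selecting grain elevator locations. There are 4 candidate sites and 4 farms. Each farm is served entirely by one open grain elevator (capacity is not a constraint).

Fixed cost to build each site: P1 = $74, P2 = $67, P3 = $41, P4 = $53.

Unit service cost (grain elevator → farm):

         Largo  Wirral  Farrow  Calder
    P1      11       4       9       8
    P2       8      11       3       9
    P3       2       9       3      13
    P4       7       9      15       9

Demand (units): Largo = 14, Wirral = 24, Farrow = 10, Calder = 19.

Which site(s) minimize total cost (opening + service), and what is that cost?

For any fixed open set, each farm goes to its cheapest open site; total = fixed + service.
{P1, P3}: Largo→P3 2·14=28, Wirral→P1 4·24=96, Farrow→P3 3·10=30, Calder→P1 8·19=152. Service 306; fixed 115; total 421.
{P1, P3, P4}: service 306 + fixed 168 = 474
{P1, P2, P3}: Largo→P3 2·14=28, Wirral→P1 4·24=96, Farrow→P2 3·10=30, Calder→P1 8·19=152. Service 306; fixed 182; total 488.
{P1, P2, P3, P4}: service 306 + fixed 235 = 541
No other subset beats 421.

Open P1 and P3; minimum total cost 421.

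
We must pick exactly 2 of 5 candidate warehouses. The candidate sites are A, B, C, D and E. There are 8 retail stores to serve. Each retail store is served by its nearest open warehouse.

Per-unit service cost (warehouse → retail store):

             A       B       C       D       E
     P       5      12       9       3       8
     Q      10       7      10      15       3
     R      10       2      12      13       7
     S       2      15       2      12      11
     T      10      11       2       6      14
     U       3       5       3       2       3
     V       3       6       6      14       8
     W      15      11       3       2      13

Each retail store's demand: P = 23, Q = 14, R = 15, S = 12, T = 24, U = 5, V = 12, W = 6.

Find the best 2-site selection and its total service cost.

With exactly 2 open, each retail store uses its cheapest among the chosen.
{C, E}: P→E 8·23=184, Q→E 3·14=42, R→E 7·15=105, S→C 2·12=24, T→C 2·24=48, U→C 3·5=15, V→C 6·12=72, W→C 3·6=18. Service cost 508.
{B, C}: service cost 512
{A, C}: service cost 546
Among all 10 size-2 choices, {C, E} is lowest.

Choose C and E; total service cost 508.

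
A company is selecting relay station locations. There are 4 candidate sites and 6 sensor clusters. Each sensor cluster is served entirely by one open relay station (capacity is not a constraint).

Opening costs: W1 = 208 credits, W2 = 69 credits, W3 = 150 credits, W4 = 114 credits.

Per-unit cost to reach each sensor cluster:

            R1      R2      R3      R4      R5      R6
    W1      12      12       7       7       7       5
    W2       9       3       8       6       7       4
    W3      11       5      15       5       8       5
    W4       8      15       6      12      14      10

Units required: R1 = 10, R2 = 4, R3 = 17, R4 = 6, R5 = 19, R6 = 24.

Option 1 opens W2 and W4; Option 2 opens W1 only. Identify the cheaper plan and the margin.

Option 1 is cheaper by 148.

Option 1: {W2, W4}: R1→W4 8·10=80, R2→W2 3·4=12, R3→W4 6·17=102, R4→W2 6·6=36, R5→W2 7·19=133, R6→W2 4·24=96. Service 459; fixed 183; total 642.
Option 2: {W1}: R1→W1 12·10=120, R2→W1 12·4=48, R3→W1 7·17=119, R4→W1 7·6=42, R5→W1 7·19=133, R6→W1 5·24=120. Service 582; fixed 208; total 790.
Difference: |642 − 790| = 148.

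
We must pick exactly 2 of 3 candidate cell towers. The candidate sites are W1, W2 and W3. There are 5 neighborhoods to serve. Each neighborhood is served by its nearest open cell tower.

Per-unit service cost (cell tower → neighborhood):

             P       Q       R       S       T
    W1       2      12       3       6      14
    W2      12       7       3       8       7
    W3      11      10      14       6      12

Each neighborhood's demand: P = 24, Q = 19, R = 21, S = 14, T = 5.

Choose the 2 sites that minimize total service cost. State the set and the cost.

With exactly 2 open, each neighborhood uses its cheapest among the chosen.
{W1, W2}: P→W1 2·24=48, Q→W2 7·19=133, R→W1 3·21=63, S→W1 6·14=84, T→W2 7·5=35. Service cost 363.
{W1, W3}: service cost 445
{W2, W3}: service cost 579
Among all 3 size-2 choices, {W1, W2} is lowest.

Choose W1 and W2; total service cost 363.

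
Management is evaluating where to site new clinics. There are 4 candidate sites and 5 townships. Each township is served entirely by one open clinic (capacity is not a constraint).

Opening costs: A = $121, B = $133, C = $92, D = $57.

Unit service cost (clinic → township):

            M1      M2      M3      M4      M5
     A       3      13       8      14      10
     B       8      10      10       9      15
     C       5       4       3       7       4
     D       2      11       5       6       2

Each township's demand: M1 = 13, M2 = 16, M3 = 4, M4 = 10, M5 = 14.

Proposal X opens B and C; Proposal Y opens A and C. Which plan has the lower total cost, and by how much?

Proposal Y is cheaper by 38.

Proposal X: {B, C}: M1→C 5·13=65, M2→C 4·16=64, M3→C 3·4=12, M4→C 7·10=70, M5→C 4·14=56. Service 267; fixed 225; total 492.
Proposal Y: {A, C}: M1→A 3·13=39, M2→C 4·16=64, M3→C 3·4=12, M4→C 7·10=70, M5→C 4·14=56. Service 241; fixed 213; total 454.
Difference: |492 − 454| = 38.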